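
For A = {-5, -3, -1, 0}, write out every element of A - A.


A - A = {a - a' : a, a' ∈ A}.
Compute a - a' for each ordered pair (a, a'):
a = -5: -5--5=0, -5--3=-2, -5--1=-4, -5-0=-5
a = -3: -3--5=2, -3--3=0, -3--1=-2, -3-0=-3
a = -1: -1--5=4, -1--3=2, -1--1=0, -1-0=-1
a = 0: 0--5=5, 0--3=3, 0--1=1, 0-0=0
Collecting distinct values (and noting 0 appears from a-a):
A - A = {-5, -4, -3, -2, -1, 0, 1, 2, 3, 4, 5}
|A - A| = 11

A - A = {-5, -4, -3, -2, -1, 0, 1, 2, 3, 4, 5}


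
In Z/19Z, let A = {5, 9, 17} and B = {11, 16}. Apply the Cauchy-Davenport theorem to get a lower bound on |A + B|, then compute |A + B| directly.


Cauchy-Davenport: |A + B| ≥ min(p, |A| + |B| - 1) for A, B nonempty in Z/pZ.
|A| = 3, |B| = 2, p = 19.
CD lower bound = min(19, 3 + 2 - 1) = min(19, 4) = 4.
Compute A + B mod 19 directly:
a = 5: 5+11=16, 5+16=2
a = 9: 9+11=1, 9+16=6
a = 17: 17+11=9, 17+16=14
A + B = {1, 2, 6, 9, 14, 16}, so |A + B| = 6.
Verify: 6 ≥ 4? Yes ✓.

CD lower bound = 4, actual |A + B| = 6.


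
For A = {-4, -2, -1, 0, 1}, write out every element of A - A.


A - A = {a - a' : a, a' ∈ A}.
Compute a - a' for each ordered pair (a, a'):
a = -4: -4--4=0, -4--2=-2, -4--1=-3, -4-0=-4, -4-1=-5
a = -2: -2--4=2, -2--2=0, -2--1=-1, -2-0=-2, -2-1=-3
a = -1: -1--4=3, -1--2=1, -1--1=0, -1-0=-1, -1-1=-2
a = 0: 0--4=4, 0--2=2, 0--1=1, 0-0=0, 0-1=-1
a = 1: 1--4=5, 1--2=3, 1--1=2, 1-0=1, 1-1=0
Collecting distinct values (and noting 0 appears from a-a):
A - A = {-5, -4, -3, -2, -1, 0, 1, 2, 3, 4, 5}
|A - A| = 11

A - A = {-5, -4, -3, -2, -1, 0, 1, 2, 3, 4, 5}


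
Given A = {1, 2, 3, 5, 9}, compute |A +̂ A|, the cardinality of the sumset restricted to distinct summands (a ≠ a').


Restricted sumset: A +̂ A = {a + a' : a ∈ A, a' ∈ A, a ≠ a'}.
Equivalently, take A + A and drop any sum 2a that is achievable ONLY as a + a for a ∈ A (i.e. sums representable only with equal summands).
Enumerate pairs (a, a') with a < a' (symmetric, so each unordered pair gives one sum; this covers all a ≠ a'):
  1 + 2 = 3
  1 + 3 = 4
  1 + 5 = 6
  1 + 9 = 10
  2 + 3 = 5
  2 + 5 = 7
  2 + 9 = 11
  3 + 5 = 8
  3 + 9 = 12
  5 + 9 = 14
Collected distinct sums: {3, 4, 5, 6, 7, 8, 10, 11, 12, 14}
|A +̂ A| = 10
(Reference bound: |A +̂ A| ≥ 2|A| - 3 for |A| ≥ 2, with |A| = 5 giving ≥ 7.)

|A +̂ A| = 10


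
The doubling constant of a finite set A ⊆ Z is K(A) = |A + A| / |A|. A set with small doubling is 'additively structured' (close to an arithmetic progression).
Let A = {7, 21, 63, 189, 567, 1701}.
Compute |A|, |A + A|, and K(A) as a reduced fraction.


|A| = 6.
Compute A + A by enumerating all 36 pairs.
A + A = {14, 28, 42, 70, 84, 126, 196, 210, 252, 378, 574, 588, 630, 756, 1134, 1708, 1722, 1764, 1890, 2268, 3402}, so |A + A| = 21.
K = |A + A| / |A| = 21/6 = 7/2 ≈ 3.5000.
Reference: AP of size 6 gives K = 11/6 ≈ 1.8333; a fully generic set of size 6 gives K ≈ 3.5000.

|A| = 6, |A + A| = 21, K = 21/6 = 7/2.


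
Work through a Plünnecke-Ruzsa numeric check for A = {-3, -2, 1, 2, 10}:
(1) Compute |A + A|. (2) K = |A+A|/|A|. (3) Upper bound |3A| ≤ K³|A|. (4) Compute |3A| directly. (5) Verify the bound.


|A| = 5.
Step 1: Compute A + A by enumerating all 25 pairs.
A + A = {-6, -5, -4, -2, -1, 0, 2, 3, 4, 7, 8, 11, 12, 20}, so |A + A| = 14.
Step 2: Doubling constant K = |A + A|/|A| = 14/5 = 14/5 ≈ 2.8000.
Step 3: Plünnecke-Ruzsa gives |3A| ≤ K³·|A| = (2.8000)³ · 5 ≈ 109.7600.
Step 4: Compute 3A = A + A + A directly by enumerating all triples (a,b,c) ∈ A³; |3A| = 27.
Step 5: Check 27 ≤ 109.7600? Yes ✓.

K = 14/5, Plünnecke-Ruzsa bound K³|A| ≈ 109.7600, |3A| = 27, inequality holds.


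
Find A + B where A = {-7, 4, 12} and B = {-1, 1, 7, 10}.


A + B = {a + b : a ∈ A, b ∈ B}.
Enumerate all |A|·|B| = 3·4 = 12 pairs (a, b) and collect distinct sums.
a = -7: -7+-1=-8, -7+1=-6, -7+7=0, -7+10=3
a = 4: 4+-1=3, 4+1=5, 4+7=11, 4+10=14
a = 12: 12+-1=11, 12+1=13, 12+7=19, 12+10=22
Collecting distinct sums: A + B = {-8, -6, 0, 3, 5, 11, 13, 14, 19, 22}
|A + B| = 10

A + B = {-8, -6, 0, 3, 5, 11, 13, 14, 19, 22}


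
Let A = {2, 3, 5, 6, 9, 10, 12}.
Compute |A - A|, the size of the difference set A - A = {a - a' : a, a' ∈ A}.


A - A = {a - a' : a, a' ∈ A}; |A| = 7.
Bounds: 2|A|-1 ≤ |A - A| ≤ |A|² - |A| + 1, i.e. 13 ≤ |A - A| ≤ 43.
Note: 0 ∈ A - A always (from a - a). The set is symmetric: if d ∈ A - A then -d ∈ A - A.
Enumerate nonzero differences d = a - a' with a > a' (then include -d):
Positive differences: {1, 2, 3, 4, 5, 6, 7, 8, 9, 10}
Full difference set: {0} ∪ (positive diffs) ∪ (negative diffs).
|A - A| = 1 + 2·10 = 21 (matches direct enumeration: 21).

|A - A| = 21


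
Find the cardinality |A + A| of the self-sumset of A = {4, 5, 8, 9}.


A + A = {a + a' : a, a' ∈ A}; |A| = 4.
General bounds: 2|A| - 1 ≤ |A + A| ≤ |A|(|A|+1)/2, i.e. 7 ≤ |A + A| ≤ 10.
Lower bound 2|A|-1 is attained iff A is an arithmetic progression.
Enumerate sums a + a' for a ≤ a' (symmetric, so this suffices):
a = 4: 4+4=8, 4+5=9, 4+8=12, 4+9=13
a = 5: 5+5=10, 5+8=13, 5+9=14
a = 8: 8+8=16, 8+9=17
a = 9: 9+9=18
Distinct sums: {8, 9, 10, 12, 13, 14, 16, 17, 18}
|A + A| = 9

|A + A| = 9


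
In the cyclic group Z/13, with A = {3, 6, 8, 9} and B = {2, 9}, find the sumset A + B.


Work in Z/13Z: reduce every sum a + b modulo 13.
Enumerate all 8 pairs:
a = 3: 3+2=5, 3+9=12
a = 6: 6+2=8, 6+9=2
a = 8: 8+2=10, 8+9=4
a = 9: 9+2=11, 9+9=5
Distinct residues collected: {2, 4, 5, 8, 10, 11, 12}
|A + B| = 7 (out of 13 total residues).

A + B = {2, 4, 5, 8, 10, 11, 12}


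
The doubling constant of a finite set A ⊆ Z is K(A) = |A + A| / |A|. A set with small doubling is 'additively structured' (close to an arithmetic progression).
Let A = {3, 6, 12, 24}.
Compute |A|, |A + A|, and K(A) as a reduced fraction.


|A| = 4.
Compute A + A by enumerating all 16 pairs.
A + A = {6, 9, 12, 15, 18, 24, 27, 30, 36, 48}, so |A + A| = 10.
K = |A + A| / |A| = 10/4 = 5/2 ≈ 2.5000.
Reference: AP of size 4 gives K = 7/4 ≈ 1.7500; a fully generic set of size 4 gives K ≈ 2.5000.

|A| = 4, |A + A| = 10, K = 10/4 = 5/2.


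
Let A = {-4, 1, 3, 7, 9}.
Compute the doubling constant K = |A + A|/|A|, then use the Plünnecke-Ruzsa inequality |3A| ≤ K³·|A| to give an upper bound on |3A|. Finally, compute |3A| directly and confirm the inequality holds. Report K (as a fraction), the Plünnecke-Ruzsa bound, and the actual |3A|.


|A| = 5.
Step 1: Compute A + A by enumerating all 25 pairs.
A + A = {-8, -3, -1, 2, 3, 4, 5, 6, 8, 10, 12, 14, 16, 18}, so |A + A| = 14.
Step 2: Doubling constant K = |A + A|/|A| = 14/5 = 14/5 ≈ 2.8000.
Step 3: Plünnecke-Ruzsa gives |3A| ≤ K³·|A| = (2.8000)³ · 5 ≈ 109.7600.
Step 4: Compute 3A = A + A + A directly by enumerating all triples (a,b,c) ∈ A³; |3A| = 27.
Step 5: Check 27 ≤ 109.7600? Yes ✓.

K = 14/5, Plünnecke-Ruzsa bound K³|A| ≈ 109.7600, |3A| = 27, inequality holds.


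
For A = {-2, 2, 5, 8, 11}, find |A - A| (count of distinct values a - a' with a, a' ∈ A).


A - A = {a - a' : a, a' ∈ A}; |A| = 5.
Bounds: 2|A|-1 ≤ |A - A| ≤ |A|² - |A| + 1, i.e. 9 ≤ |A - A| ≤ 21.
Note: 0 ∈ A - A always (from a - a). The set is symmetric: if d ∈ A - A then -d ∈ A - A.
Enumerate nonzero differences d = a - a' with a > a' (then include -d):
Positive differences: {3, 4, 6, 7, 9, 10, 13}
Full difference set: {0} ∪ (positive diffs) ∪ (negative diffs).
|A - A| = 1 + 2·7 = 15 (matches direct enumeration: 15).

|A - A| = 15


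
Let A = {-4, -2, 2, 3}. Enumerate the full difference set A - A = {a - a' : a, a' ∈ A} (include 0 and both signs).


A - A = {a - a' : a, a' ∈ A}.
Compute a - a' for each ordered pair (a, a'):
a = -4: -4--4=0, -4--2=-2, -4-2=-6, -4-3=-7
a = -2: -2--4=2, -2--2=0, -2-2=-4, -2-3=-5
a = 2: 2--4=6, 2--2=4, 2-2=0, 2-3=-1
a = 3: 3--4=7, 3--2=5, 3-2=1, 3-3=0
Collecting distinct values (and noting 0 appears from a-a):
A - A = {-7, -6, -5, -4, -2, -1, 0, 1, 2, 4, 5, 6, 7}
|A - A| = 13

A - A = {-7, -6, -5, -4, -2, -1, 0, 1, 2, 4, 5, 6, 7}


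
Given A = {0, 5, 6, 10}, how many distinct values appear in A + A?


A + A = {a + a' : a, a' ∈ A}; |A| = 4.
General bounds: 2|A| - 1 ≤ |A + A| ≤ |A|(|A|+1)/2, i.e. 7 ≤ |A + A| ≤ 10.
Lower bound 2|A|-1 is attained iff A is an arithmetic progression.
Enumerate sums a + a' for a ≤ a' (symmetric, so this suffices):
a = 0: 0+0=0, 0+5=5, 0+6=6, 0+10=10
a = 5: 5+5=10, 5+6=11, 5+10=15
a = 6: 6+6=12, 6+10=16
a = 10: 10+10=20
Distinct sums: {0, 5, 6, 10, 11, 12, 15, 16, 20}
|A + A| = 9

|A + A| = 9


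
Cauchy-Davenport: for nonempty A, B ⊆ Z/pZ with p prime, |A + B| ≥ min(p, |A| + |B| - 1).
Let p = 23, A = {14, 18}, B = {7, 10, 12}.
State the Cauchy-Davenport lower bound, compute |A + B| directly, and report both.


Cauchy-Davenport: |A + B| ≥ min(p, |A| + |B| - 1) for A, B nonempty in Z/pZ.
|A| = 2, |B| = 3, p = 23.
CD lower bound = min(23, 2 + 3 - 1) = min(23, 4) = 4.
Compute A + B mod 23 directly:
a = 14: 14+7=21, 14+10=1, 14+12=3
a = 18: 18+7=2, 18+10=5, 18+12=7
A + B = {1, 2, 3, 5, 7, 21}, so |A + B| = 6.
Verify: 6 ≥ 4? Yes ✓.

CD lower bound = 4, actual |A + B| = 6.


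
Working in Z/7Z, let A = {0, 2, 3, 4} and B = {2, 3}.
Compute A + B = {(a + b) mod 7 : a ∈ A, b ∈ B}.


Work in Z/7Z: reduce every sum a + b modulo 7.
Enumerate all 8 pairs:
a = 0: 0+2=2, 0+3=3
a = 2: 2+2=4, 2+3=5
a = 3: 3+2=5, 3+3=6
a = 4: 4+2=6, 4+3=0
Distinct residues collected: {0, 2, 3, 4, 5, 6}
|A + B| = 6 (out of 7 total residues).

A + B = {0, 2, 3, 4, 5, 6}


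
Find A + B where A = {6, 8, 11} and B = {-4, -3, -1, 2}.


A + B = {a + b : a ∈ A, b ∈ B}.
Enumerate all |A|·|B| = 3·4 = 12 pairs (a, b) and collect distinct sums.
a = 6: 6+-4=2, 6+-3=3, 6+-1=5, 6+2=8
a = 8: 8+-4=4, 8+-3=5, 8+-1=7, 8+2=10
a = 11: 11+-4=7, 11+-3=8, 11+-1=10, 11+2=13
Collecting distinct sums: A + B = {2, 3, 4, 5, 7, 8, 10, 13}
|A + B| = 8

A + B = {2, 3, 4, 5, 7, 8, 10, 13}


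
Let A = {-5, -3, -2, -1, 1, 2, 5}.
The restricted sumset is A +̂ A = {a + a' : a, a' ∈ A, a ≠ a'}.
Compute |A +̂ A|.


Restricted sumset: A +̂ A = {a + a' : a ∈ A, a' ∈ A, a ≠ a'}.
Equivalently, take A + A and drop any sum 2a that is achievable ONLY as a + a for a ∈ A (i.e. sums representable only with equal summands).
Enumerate pairs (a, a') with a < a' (symmetric, so each unordered pair gives one sum; this covers all a ≠ a'):
  -5 + -3 = -8
  -5 + -2 = -7
  -5 + -1 = -6
  -5 + 1 = -4
  -5 + 2 = -3
  -5 + 5 = 0
  -3 + -2 = -5
  -3 + -1 = -4
  -3 + 1 = -2
  -3 + 2 = -1
  -3 + 5 = 2
  -2 + -1 = -3
  -2 + 1 = -1
  -2 + 2 = 0
  -2 + 5 = 3
  -1 + 1 = 0
  -1 + 2 = 1
  -1 + 5 = 4
  1 + 2 = 3
  1 + 5 = 6
  2 + 5 = 7
Collected distinct sums: {-8, -7, -6, -5, -4, -3, -2, -1, 0, 1, 2, 3, 4, 6, 7}
|A +̂ A| = 15
(Reference bound: |A +̂ A| ≥ 2|A| - 3 for |A| ≥ 2, with |A| = 7 giving ≥ 11.)

|A +̂ A| = 15


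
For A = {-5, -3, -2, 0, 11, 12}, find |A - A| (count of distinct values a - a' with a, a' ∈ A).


A - A = {a - a' : a, a' ∈ A}; |A| = 6.
Bounds: 2|A|-1 ≤ |A - A| ≤ |A|² - |A| + 1, i.e. 11 ≤ |A - A| ≤ 31.
Note: 0 ∈ A - A always (from a - a). The set is symmetric: if d ∈ A - A then -d ∈ A - A.
Enumerate nonzero differences d = a - a' with a > a' (then include -d):
Positive differences: {1, 2, 3, 5, 11, 12, 13, 14, 15, 16, 17}
Full difference set: {0} ∪ (positive diffs) ∪ (negative diffs).
|A - A| = 1 + 2·11 = 23 (matches direct enumeration: 23).

|A - A| = 23


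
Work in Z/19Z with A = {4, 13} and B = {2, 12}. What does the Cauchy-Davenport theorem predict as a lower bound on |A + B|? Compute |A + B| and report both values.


Cauchy-Davenport: |A + B| ≥ min(p, |A| + |B| - 1) for A, B nonempty in Z/pZ.
|A| = 2, |B| = 2, p = 19.
CD lower bound = min(19, 2 + 2 - 1) = min(19, 3) = 3.
Compute A + B mod 19 directly:
a = 4: 4+2=6, 4+12=16
a = 13: 13+2=15, 13+12=6
A + B = {6, 15, 16}, so |A + B| = 3.
Verify: 3 ≥ 3? Yes ✓.

CD lower bound = 3, actual |A + B| = 3.


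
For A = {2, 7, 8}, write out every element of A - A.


A - A = {a - a' : a, a' ∈ A}.
Compute a - a' for each ordered pair (a, a'):
a = 2: 2-2=0, 2-7=-5, 2-8=-6
a = 7: 7-2=5, 7-7=0, 7-8=-1
a = 8: 8-2=6, 8-7=1, 8-8=0
Collecting distinct values (and noting 0 appears from a-a):
A - A = {-6, -5, -1, 0, 1, 5, 6}
|A - A| = 7

A - A = {-6, -5, -1, 0, 1, 5, 6}


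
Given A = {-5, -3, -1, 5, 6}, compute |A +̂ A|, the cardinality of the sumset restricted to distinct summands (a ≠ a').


Restricted sumset: A +̂ A = {a + a' : a ∈ A, a' ∈ A, a ≠ a'}.
Equivalently, take A + A and drop any sum 2a that is achievable ONLY as a + a for a ∈ A (i.e. sums representable only with equal summands).
Enumerate pairs (a, a') with a < a' (symmetric, so each unordered pair gives one sum; this covers all a ≠ a'):
  -5 + -3 = -8
  -5 + -1 = -6
  -5 + 5 = 0
  -5 + 6 = 1
  -3 + -1 = -4
  -3 + 5 = 2
  -3 + 6 = 3
  -1 + 5 = 4
  -1 + 6 = 5
  5 + 6 = 11
Collected distinct sums: {-8, -6, -4, 0, 1, 2, 3, 4, 5, 11}
|A +̂ A| = 10
(Reference bound: |A +̂ A| ≥ 2|A| - 3 for |A| ≥ 2, with |A| = 5 giving ≥ 7.)

|A +̂ A| = 10


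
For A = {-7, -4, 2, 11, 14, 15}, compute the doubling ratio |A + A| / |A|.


|A| = 6.
Compute A + A by enumerating all 36 pairs.
A + A = {-14, -11, -8, -5, -2, 4, 7, 8, 10, 11, 13, 16, 17, 22, 25, 26, 28, 29, 30}, so |A + A| = 19.
K = |A + A| / |A| = 19/6 (already in lowest terms) ≈ 3.1667.
Reference: AP of size 6 gives K = 11/6 ≈ 1.8333; a fully generic set of size 6 gives K ≈ 3.5000.

|A| = 6, |A + A| = 19, K = 19/6.


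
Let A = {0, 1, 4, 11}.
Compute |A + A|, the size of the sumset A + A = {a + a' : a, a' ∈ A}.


A + A = {a + a' : a, a' ∈ A}; |A| = 4.
General bounds: 2|A| - 1 ≤ |A + A| ≤ |A|(|A|+1)/2, i.e. 7 ≤ |A + A| ≤ 10.
Lower bound 2|A|-1 is attained iff A is an arithmetic progression.
Enumerate sums a + a' for a ≤ a' (symmetric, so this suffices):
a = 0: 0+0=0, 0+1=1, 0+4=4, 0+11=11
a = 1: 1+1=2, 1+4=5, 1+11=12
a = 4: 4+4=8, 4+11=15
a = 11: 11+11=22
Distinct sums: {0, 1, 2, 4, 5, 8, 11, 12, 15, 22}
|A + A| = 10

|A + A| = 10


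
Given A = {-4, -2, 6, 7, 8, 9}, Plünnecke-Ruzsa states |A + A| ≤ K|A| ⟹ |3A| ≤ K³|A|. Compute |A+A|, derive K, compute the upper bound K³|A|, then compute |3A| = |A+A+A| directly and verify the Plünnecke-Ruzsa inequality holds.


|A| = 6.
Step 1: Compute A + A by enumerating all 36 pairs.
A + A = {-8, -6, -4, 2, 3, 4, 5, 6, 7, 12, 13, 14, 15, 16, 17, 18}, so |A + A| = 16.
Step 2: Doubling constant K = |A + A|/|A| = 16/6 = 16/6 ≈ 2.6667.
Step 3: Plünnecke-Ruzsa gives |3A| ≤ K³·|A| = (2.6667)³ · 6 ≈ 113.7778.
Step 4: Compute 3A = A + A + A directly by enumerating all triples (a,b,c) ∈ A³; |3A| = 31.
Step 5: Check 31 ≤ 113.7778? Yes ✓.

K = 16/6, Plünnecke-Ruzsa bound K³|A| ≈ 113.7778, |3A| = 31, inequality holds.


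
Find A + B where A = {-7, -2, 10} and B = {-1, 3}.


A + B = {a + b : a ∈ A, b ∈ B}.
Enumerate all |A|·|B| = 3·2 = 6 pairs (a, b) and collect distinct sums.
a = -7: -7+-1=-8, -7+3=-4
a = -2: -2+-1=-3, -2+3=1
a = 10: 10+-1=9, 10+3=13
Collecting distinct sums: A + B = {-8, -4, -3, 1, 9, 13}
|A + B| = 6

A + B = {-8, -4, -3, 1, 9, 13}


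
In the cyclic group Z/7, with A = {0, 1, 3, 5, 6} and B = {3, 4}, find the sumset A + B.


Work in Z/7Z: reduce every sum a + b modulo 7.
Enumerate all 10 pairs:
a = 0: 0+3=3, 0+4=4
a = 1: 1+3=4, 1+4=5
a = 3: 3+3=6, 3+4=0
a = 5: 5+3=1, 5+4=2
a = 6: 6+3=2, 6+4=3
Distinct residues collected: {0, 1, 2, 3, 4, 5, 6}
|A + B| = 7 (out of 7 total residues).

A + B = {0, 1, 2, 3, 4, 5, 6}


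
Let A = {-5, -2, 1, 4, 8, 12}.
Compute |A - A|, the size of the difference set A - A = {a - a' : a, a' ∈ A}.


A - A = {a - a' : a, a' ∈ A}; |A| = 6.
Bounds: 2|A|-1 ≤ |A - A| ≤ |A|² - |A| + 1, i.e. 11 ≤ |A - A| ≤ 31.
Note: 0 ∈ A - A always (from a - a). The set is symmetric: if d ∈ A - A then -d ∈ A - A.
Enumerate nonzero differences d = a - a' with a > a' (then include -d):
Positive differences: {3, 4, 6, 7, 8, 9, 10, 11, 13, 14, 17}
Full difference set: {0} ∪ (positive diffs) ∪ (negative diffs).
|A - A| = 1 + 2·11 = 23 (matches direct enumeration: 23).

|A - A| = 23


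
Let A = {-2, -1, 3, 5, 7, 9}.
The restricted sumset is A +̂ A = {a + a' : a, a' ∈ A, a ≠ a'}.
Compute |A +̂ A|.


Restricted sumset: A +̂ A = {a + a' : a ∈ A, a' ∈ A, a ≠ a'}.
Equivalently, take A + A and drop any sum 2a that is achievable ONLY as a + a for a ∈ A (i.e. sums representable only with equal summands).
Enumerate pairs (a, a') with a < a' (symmetric, so each unordered pair gives one sum; this covers all a ≠ a'):
  -2 + -1 = -3
  -2 + 3 = 1
  -2 + 5 = 3
  -2 + 7 = 5
  -2 + 9 = 7
  -1 + 3 = 2
  -1 + 5 = 4
  -1 + 7 = 6
  -1 + 9 = 8
  3 + 5 = 8
  3 + 7 = 10
  3 + 9 = 12
  5 + 7 = 12
  5 + 9 = 14
  7 + 9 = 16
Collected distinct sums: {-3, 1, 2, 3, 4, 5, 6, 7, 8, 10, 12, 14, 16}
|A +̂ A| = 13
(Reference bound: |A +̂ A| ≥ 2|A| - 3 for |A| ≥ 2, with |A| = 6 giving ≥ 9.)

|A +̂ A| = 13


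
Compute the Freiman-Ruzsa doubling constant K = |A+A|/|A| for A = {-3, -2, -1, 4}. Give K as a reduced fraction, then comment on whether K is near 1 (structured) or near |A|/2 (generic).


|A| = 4.
Compute A + A by enumerating all 16 pairs.
A + A = {-6, -5, -4, -3, -2, 1, 2, 3, 8}, so |A + A| = 9.
K = |A + A| / |A| = 9/4 (already in lowest terms) ≈ 2.2500.
Reference: AP of size 4 gives K = 7/4 ≈ 1.7500; a fully generic set of size 4 gives K ≈ 2.5000.

|A| = 4, |A + A| = 9, K = 9/4.


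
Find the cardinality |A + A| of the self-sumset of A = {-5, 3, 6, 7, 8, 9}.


A + A = {a + a' : a, a' ∈ A}; |A| = 6.
General bounds: 2|A| - 1 ≤ |A + A| ≤ |A|(|A|+1)/2, i.e. 11 ≤ |A + A| ≤ 21.
Lower bound 2|A|-1 is attained iff A is an arithmetic progression.
Enumerate sums a + a' for a ≤ a' (symmetric, so this suffices):
a = -5: -5+-5=-10, -5+3=-2, -5+6=1, -5+7=2, -5+8=3, -5+9=4
a = 3: 3+3=6, 3+6=9, 3+7=10, 3+8=11, 3+9=12
a = 6: 6+6=12, 6+7=13, 6+8=14, 6+9=15
a = 7: 7+7=14, 7+8=15, 7+9=16
a = 8: 8+8=16, 8+9=17
a = 9: 9+9=18
Distinct sums: {-10, -2, 1, 2, 3, 4, 6, 9, 10, 11, 12, 13, 14, 15, 16, 17, 18}
|A + A| = 17

|A + A| = 17


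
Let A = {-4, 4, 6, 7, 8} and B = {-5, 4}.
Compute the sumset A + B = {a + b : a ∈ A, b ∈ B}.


A + B = {a + b : a ∈ A, b ∈ B}.
Enumerate all |A|·|B| = 5·2 = 10 pairs (a, b) and collect distinct sums.
a = -4: -4+-5=-9, -4+4=0
a = 4: 4+-5=-1, 4+4=8
a = 6: 6+-5=1, 6+4=10
a = 7: 7+-5=2, 7+4=11
a = 8: 8+-5=3, 8+4=12
Collecting distinct sums: A + B = {-9, -1, 0, 1, 2, 3, 8, 10, 11, 12}
|A + B| = 10

A + B = {-9, -1, 0, 1, 2, 3, 8, 10, 11, 12}


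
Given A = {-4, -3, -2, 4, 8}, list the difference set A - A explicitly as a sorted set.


A - A = {a - a' : a, a' ∈ A}.
Compute a - a' for each ordered pair (a, a'):
a = -4: -4--4=0, -4--3=-1, -4--2=-2, -4-4=-8, -4-8=-12
a = -3: -3--4=1, -3--3=0, -3--2=-1, -3-4=-7, -3-8=-11
a = -2: -2--4=2, -2--3=1, -2--2=0, -2-4=-6, -2-8=-10
a = 4: 4--4=8, 4--3=7, 4--2=6, 4-4=0, 4-8=-4
a = 8: 8--4=12, 8--3=11, 8--2=10, 8-4=4, 8-8=0
Collecting distinct values (and noting 0 appears from a-a):
A - A = {-12, -11, -10, -8, -7, -6, -4, -2, -1, 0, 1, 2, 4, 6, 7, 8, 10, 11, 12}
|A - A| = 19

A - A = {-12, -11, -10, -8, -7, -6, -4, -2, -1, 0, 1, 2, 4, 6, 7, 8, 10, 11, 12}


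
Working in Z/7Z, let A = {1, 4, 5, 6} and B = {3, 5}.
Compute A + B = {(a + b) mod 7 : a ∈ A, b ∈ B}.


Work in Z/7Z: reduce every sum a + b modulo 7.
Enumerate all 8 pairs:
a = 1: 1+3=4, 1+5=6
a = 4: 4+3=0, 4+5=2
a = 5: 5+3=1, 5+5=3
a = 6: 6+3=2, 6+5=4
Distinct residues collected: {0, 1, 2, 3, 4, 6}
|A + B| = 6 (out of 7 total residues).

A + B = {0, 1, 2, 3, 4, 6}


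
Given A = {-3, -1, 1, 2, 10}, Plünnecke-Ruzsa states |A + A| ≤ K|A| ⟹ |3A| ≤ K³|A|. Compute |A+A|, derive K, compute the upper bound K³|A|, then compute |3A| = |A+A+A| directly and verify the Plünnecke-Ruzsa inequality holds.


|A| = 5.
Step 1: Compute A + A by enumerating all 25 pairs.
A + A = {-6, -4, -2, -1, 0, 1, 2, 3, 4, 7, 9, 11, 12, 20}, so |A + A| = 14.
Step 2: Doubling constant K = |A + A|/|A| = 14/5 = 14/5 ≈ 2.8000.
Step 3: Plünnecke-Ruzsa gives |3A| ≤ K³·|A| = (2.8000)³ · 5 ≈ 109.7600.
Step 4: Compute 3A = A + A + A directly by enumerating all triples (a,b,c) ∈ A³; |3A| = 26.
Step 5: Check 26 ≤ 109.7600? Yes ✓.

K = 14/5, Plünnecke-Ruzsa bound K³|A| ≈ 109.7600, |3A| = 26, inequality holds.


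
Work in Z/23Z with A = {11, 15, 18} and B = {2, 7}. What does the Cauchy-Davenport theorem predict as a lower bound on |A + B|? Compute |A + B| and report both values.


Cauchy-Davenport: |A + B| ≥ min(p, |A| + |B| - 1) for A, B nonempty in Z/pZ.
|A| = 3, |B| = 2, p = 23.
CD lower bound = min(23, 3 + 2 - 1) = min(23, 4) = 4.
Compute A + B mod 23 directly:
a = 11: 11+2=13, 11+7=18
a = 15: 15+2=17, 15+7=22
a = 18: 18+2=20, 18+7=2
A + B = {2, 13, 17, 18, 20, 22}, so |A + B| = 6.
Verify: 6 ≥ 4? Yes ✓.

CD lower bound = 4, actual |A + B| = 6.


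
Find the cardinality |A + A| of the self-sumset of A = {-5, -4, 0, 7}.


A + A = {a + a' : a, a' ∈ A}; |A| = 4.
General bounds: 2|A| - 1 ≤ |A + A| ≤ |A|(|A|+1)/2, i.e. 7 ≤ |A + A| ≤ 10.
Lower bound 2|A|-1 is attained iff A is an arithmetic progression.
Enumerate sums a + a' for a ≤ a' (symmetric, so this suffices):
a = -5: -5+-5=-10, -5+-4=-9, -5+0=-5, -5+7=2
a = -4: -4+-4=-8, -4+0=-4, -4+7=3
a = 0: 0+0=0, 0+7=7
a = 7: 7+7=14
Distinct sums: {-10, -9, -8, -5, -4, 0, 2, 3, 7, 14}
|A + A| = 10

|A + A| = 10


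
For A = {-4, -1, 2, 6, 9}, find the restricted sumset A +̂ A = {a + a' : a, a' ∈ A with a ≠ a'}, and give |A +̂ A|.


Restricted sumset: A +̂ A = {a + a' : a ∈ A, a' ∈ A, a ≠ a'}.
Equivalently, take A + A and drop any sum 2a that is achievable ONLY as a + a for a ∈ A (i.e. sums representable only with equal summands).
Enumerate pairs (a, a') with a < a' (symmetric, so each unordered pair gives one sum; this covers all a ≠ a'):
  -4 + -1 = -5
  -4 + 2 = -2
  -4 + 6 = 2
  -4 + 9 = 5
  -1 + 2 = 1
  -1 + 6 = 5
  -1 + 9 = 8
  2 + 6 = 8
  2 + 9 = 11
  6 + 9 = 15
Collected distinct sums: {-5, -2, 1, 2, 5, 8, 11, 15}
|A +̂ A| = 8
(Reference bound: |A +̂ A| ≥ 2|A| - 3 for |A| ≥ 2, with |A| = 5 giving ≥ 7.)

|A +̂ A| = 8


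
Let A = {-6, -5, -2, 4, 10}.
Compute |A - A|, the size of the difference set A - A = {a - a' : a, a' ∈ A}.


A - A = {a - a' : a, a' ∈ A}; |A| = 5.
Bounds: 2|A|-1 ≤ |A - A| ≤ |A|² - |A| + 1, i.e. 9 ≤ |A - A| ≤ 21.
Note: 0 ∈ A - A always (from a - a). The set is symmetric: if d ∈ A - A then -d ∈ A - A.
Enumerate nonzero differences d = a - a' with a > a' (then include -d):
Positive differences: {1, 3, 4, 6, 9, 10, 12, 15, 16}
Full difference set: {0} ∪ (positive diffs) ∪ (negative diffs).
|A - A| = 1 + 2·9 = 19 (matches direct enumeration: 19).

|A - A| = 19


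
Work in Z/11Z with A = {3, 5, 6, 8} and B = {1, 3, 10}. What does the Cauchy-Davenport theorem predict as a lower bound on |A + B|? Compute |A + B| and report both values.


Cauchy-Davenport: |A + B| ≥ min(p, |A| + |B| - 1) for A, B nonempty in Z/pZ.
|A| = 4, |B| = 3, p = 11.
CD lower bound = min(11, 4 + 3 - 1) = min(11, 6) = 6.
Compute A + B mod 11 directly:
a = 3: 3+1=4, 3+3=6, 3+10=2
a = 5: 5+1=6, 5+3=8, 5+10=4
a = 6: 6+1=7, 6+3=9, 6+10=5
a = 8: 8+1=9, 8+3=0, 8+10=7
A + B = {0, 2, 4, 5, 6, 7, 8, 9}, so |A + B| = 8.
Verify: 8 ≥ 6? Yes ✓.

CD lower bound = 6, actual |A + B| = 8.


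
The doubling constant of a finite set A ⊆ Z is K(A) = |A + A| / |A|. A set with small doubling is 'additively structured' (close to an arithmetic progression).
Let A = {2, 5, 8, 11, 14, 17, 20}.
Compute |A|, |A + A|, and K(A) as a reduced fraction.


|A| = 7.
Compute A + A by enumerating all 49 pairs.
A + A = {4, 7, 10, 13, 16, 19, 22, 25, 28, 31, 34, 37, 40}, so |A + A| = 13.
K = |A + A| / |A| = 13/7 (already in lowest terms) ≈ 1.8571.
Reference: AP of size 7 gives K = 13/7 ≈ 1.8571; a fully generic set of size 7 gives K ≈ 4.0000.

|A| = 7, |A + A| = 13, K = 13/7.


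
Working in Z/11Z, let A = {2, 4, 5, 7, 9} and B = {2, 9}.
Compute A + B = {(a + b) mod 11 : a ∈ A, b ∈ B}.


Work in Z/11Z: reduce every sum a + b modulo 11.
Enumerate all 10 pairs:
a = 2: 2+2=4, 2+9=0
a = 4: 4+2=6, 4+9=2
a = 5: 5+2=7, 5+9=3
a = 7: 7+2=9, 7+9=5
a = 9: 9+2=0, 9+9=7
Distinct residues collected: {0, 2, 3, 4, 5, 6, 7, 9}
|A + B| = 8 (out of 11 total residues).

A + B = {0, 2, 3, 4, 5, 6, 7, 9}


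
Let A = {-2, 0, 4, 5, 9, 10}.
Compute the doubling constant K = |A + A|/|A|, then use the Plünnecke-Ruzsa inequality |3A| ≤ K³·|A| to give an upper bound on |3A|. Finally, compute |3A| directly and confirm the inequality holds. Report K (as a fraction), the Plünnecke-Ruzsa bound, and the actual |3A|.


|A| = 6.
Step 1: Compute A + A by enumerating all 36 pairs.
A + A = {-4, -2, 0, 2, 3, 4, 5, 7, 8, 9, 10, 13, 14, 15, 18, 19, 20}, so |A + A| = 17.
Step 2: Doubling constant K = |A + A|/|A| = 17/6 = 17/6 ≈ 2.8333.
Step 3: Plünnecke-Ruzsa gives |3A| ≤ K³·|A| = (2.8333)³ · 6 ≈ 136.4722.
Step 4: Compute 3A = A + A + A directly by enumerating all triples (a,b,c) ∈ A³; |3A| = 32.
Step 5: Check 32 ≤ 136.4722? Yes ✓.

K = 17/6, Plünnecke-Ruzsa bound K³|A| ≈ 136.4722, |3A| = 32, inequality holds.


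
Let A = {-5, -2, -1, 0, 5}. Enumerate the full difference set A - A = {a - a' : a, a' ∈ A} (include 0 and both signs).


A - A = {a - a' : a, a' ∈ A}.
Compute a - a' for each ordered pair (a, a'):
a = -5: -5--5=0, -5--2=-3, -5--1=-4, -5-0=-5, -5-5=-10
a = -2: -2--5=3, -2--2=0, -2--1=-1, -2-0=-2, -2-5=-7
a = -1: -1--5=4, -1--2=1, -1--1=0, -1-0=-1, -1-5=-6
a = 0: 0--5=5, 0--2=2, 0--1=1, 0-0=0, 0-5=-5
a = 5: 5--5=10, 5--2=7, 5--1=6, 5-0=5, 5-5=0
Collecting distinct values (and noting 0 appears from a-a):
A - A = {-10, -7, -6, -5, -4, -3, -2, -1, 0, 1, 2, 3, 4, 5, 6, 7, 10}
|A - A| = 17

A - A = {-10, -7, -6, -5, -4, -3, -2, -1, 0, 1, 2, 3, 4, 5, 6, 7, 10}


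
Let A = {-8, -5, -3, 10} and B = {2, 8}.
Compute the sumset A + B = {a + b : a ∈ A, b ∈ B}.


A + B = {a + b : a ∈ A, b ∈ B}.
Enumerate all |A|·|B| = 4·2 = 8 pairs (a, b) and collect distinct sums.
a = -8: -8+2=-6, -8+8=0
a = -5: -5+2=-3, -5+8=3
a = -3: -3+2=-1, -3+8=5
a = 10: 10+2=12, 10+8=18
Collecting distinct sums: A + B = {-6, -3, -1, 0, 3, 5, 12, 18}
|A + B| = 8

A + B = {-6, -3, -1, 0, 3, 5, 12, 18}


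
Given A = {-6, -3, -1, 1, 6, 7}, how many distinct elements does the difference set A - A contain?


A - A = {a - a' : a, a' ∈ A}; |A| = 6.
Bounds: 2|A|-1 ≤ |A - A| ≤ |A|² - |A| + 1, i.e. 11 ≤ |A - A| ≤ 31.
Note: 0 ∈ A - A always (from a - a). The set is symmetric: if d ∈ A - A then -d ∈ A - A.
Enumerate nonzero differences d = a - a' with a > a' (then include -d):
Positive differences: {1, 2, 3, 4, 5, 6, 7, 8, 9, 10, 12, 13}
Full difference set: {0} ∪ (positive diffs) ∪ (negative diffs).
|A - A| = 1 + 2·12 = 25 (matches direct enumeration: 25).

|A - A| = 25


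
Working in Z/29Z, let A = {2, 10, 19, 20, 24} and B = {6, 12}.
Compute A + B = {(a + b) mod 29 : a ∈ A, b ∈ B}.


Work in Z/29Z: reduce every sum a + b modulo 29.
Enumerate all 10 pairs:
a = 2: 2+6=8, 2+12=14
a = 10: 10+6=16, 10+12=22
a = 19: 19+6=25, 19+12=2
a = 20: 20+6=26, 20+12=3
a = 24: 24+6=1, 24+12=7
Distinct residues collected: {1, 2, 3, 7, 8, 14, 16, 22, 25, 26}
|A + B| = 10 (out of 29 total residues).

A + B = {1, 2, 3, 7, 8, 14, 16, 22, 25, 26}


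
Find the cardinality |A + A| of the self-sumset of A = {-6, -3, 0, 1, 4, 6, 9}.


A + A = {a + a' : a, a' ∈ A}; |A| = 7.
General bounds: 2|A| - 1 ≤ |A + A| ≤ |A|(|A|+1)/2, i.e. 13 ≤ |A + A| ≤ 28.
Lower bound 2|A|-1 is attained iff A is an arithmetic progression.
Enumerate sums a + a' for a ≤ a' (symmetric, so this suffices):
a = -6: -6+-6=-12, -6+-3=-9, -6+0=-6, -6+1=-5, -6+4=-2, -6+6=0, -6+9=3
a = -3: -3+-3=-6, -3+0=-3, -3+1=-2, -3+4=1, -3+6=3, -3+9=6
a = 0: 0+0=0, 0+1=1, 0+4=4, 0+6=6, 0+9=9
a = 1: 1+1=2, 1+4=5, 1+6=7, 1+9=10
a = 4: 4+4=8, 4+6=10, 4+9=13
a = 6: 6+6=12, 6+9=15
a = 9: 9+9=18
Distinct sums: {-12, -9, -6, -5, -3, -2, 0, 1, 2, 3, 4, 5, 6, 7, 8, 9, 10, 12, 13, 15, 18}
|A + A| = 21

|A + A| = 21


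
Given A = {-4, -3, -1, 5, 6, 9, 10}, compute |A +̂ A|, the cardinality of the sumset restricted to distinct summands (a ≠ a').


Restricted sumset: A +̂ A = {a + a' : a ∈ A, a' ∈ A, a ≠ a'}.
Equivalently, take A + A and drop any sum 2a that is achievable ONLY as a + a for a ∈ A (i.e. sums representable only with equal summands).
Enumerate pairs (a, a') with a < a' (symmetric, so each unordered pair gives one sum; this covers all a ≠ a'):
  -4 + -3 = -7
  -4 + -1 = -5
  -4 + 5 = 1
  -4 + 6 = 2
  -4 + 9 = 5
  -4 + 10 = 6
  -3 + -1 = -4
  -3 + 5 = 2
  -3 + 6 = 3
  -3 + 9 = 6
  -3 + 10 = 7
  -1 + 5 = 4
  -1 + 6 = 5
  -1 + 9 = 8
  -1 + 10 = 9
  5 + 6 = 11
  5 + 9 = 14
  5 + 10 = 15
  6 + 9 = 15
  6 + 10 = 16
  9 + 10 = 19
Collected distinct sums: {-7, -5, -4, 1, 2, 3, 4, 5, 6, 7, 8, 9, 11, 14, 15, 16, 19}
|A +̂ A| = 17
(Reference bound: |A +̂ A| ≥ 2|A| - 3 for |A| ≥ 2, with |A| = 7 giving ≥ 11.)

|A +̂ A| = 17


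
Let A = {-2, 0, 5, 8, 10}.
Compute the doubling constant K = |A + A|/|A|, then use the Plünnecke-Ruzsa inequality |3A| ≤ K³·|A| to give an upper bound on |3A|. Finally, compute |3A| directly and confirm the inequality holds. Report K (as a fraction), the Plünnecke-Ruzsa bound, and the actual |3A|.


|A| = 5.
Step 1: Compute A + A by enumerating all 25 pairs.
A + A = {-4, -2, 0, 3, 5, 6, 8, 10, 13, 15, 16, 18, 20}, so |A + A| = 13.
Step 2: Doubling constant K = |A + A|/|A| = 13/5 = 13/5 ≈ 2.6000.
Step 3: Plünnecke-Ruzsa gives |3A| ≤ K³·|A| = (2.6000)³ · 5 ≈ 87.8800.
Step 4: Compute 3A = A + A + A directly by enumerating all triples (a,b,c) ∈ A³; |3A| = 25.
Step 5: Check 25 ≤ 87.8800? Yes ✓.

K = 13/5, Plünnecke-Ruzsa bound K³|A| ≈ 87.8800, |3A| = 25, inequality holds.


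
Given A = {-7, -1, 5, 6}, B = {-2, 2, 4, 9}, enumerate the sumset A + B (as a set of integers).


A + B = {a + b : a ∈ A, b ∈ B}.
Enumerate all |A|·|B| = 4·4 = 16 pairs (a, b) and collect distinct sums.
a = -7: -7+-2=-9, -7+2=-5, -7+4=-3, -7+9=2
a = -1: -1+-2=-3, -1+2=1, -1+4=3, -1+9=8
a = 5: 5+-2=3, 5+2=7, 5+4=9, 5+9=14
a = 6: 6+-2=4, 6+2=8, 6+4=10, 6+9=15
Collecting distinct sums: A + B = {-9, -5, -3, 1, 2, 3, 4, 7, 8, 9, 10, 14, 15}
|A + B| = 13

A + B = {-9, -5, -3, 1, 2, 3, 4, 7, 8, 9, 10, 14, 15}


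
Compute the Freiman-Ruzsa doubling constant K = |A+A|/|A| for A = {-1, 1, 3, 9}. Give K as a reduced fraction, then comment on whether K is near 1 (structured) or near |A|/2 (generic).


|A| = 4.
Compute A + A by enumerating all 16 pairs.
A + A = {-2, 0, 2, 4, 6, 8, 10, 12, 18}, so |A + A| = 9.
K = |A + A| / |A| = 9/4 (already in lowest terms) ≈ 2.2500.
Reference: AP of size 4 gives K = 7/4 ≈ 1.7500; a fully generic set of size 4 gives K ≈ 2.5000.

|A| = 4, |A + A| = 9, K = 9/4.


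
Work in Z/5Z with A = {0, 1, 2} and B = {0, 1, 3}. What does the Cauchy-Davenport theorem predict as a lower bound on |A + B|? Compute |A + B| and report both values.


Cauchy-Davenport: |A + B| ≥ min(p, |A| + |B| - 1) for A, B nonempty in Z/pZ.
|A| = 3, |B| = 3, p = 5.
CD lower bound = min(5, 3 + 3 - 1) = min(5, 5) = 5.
Compute A + B mod 5 directly:
a = 0: 0+0=0, 0+1=1, 0+3=3
a = 1: 1+0=1, 1+1=2, 1+3=4
a = 2: 2+0=2, 2+1=3, 2+3=0
A + B = {0, 1, 2, 3, 4}, so |A + B| = 5.
Verify: 5 ≥ 5? Yes ✓.

CD lower bound = 5, actual |A + B| = 5.


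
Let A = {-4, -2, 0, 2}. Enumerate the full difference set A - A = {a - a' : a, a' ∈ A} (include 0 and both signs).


A - A = {a - a' : a, a' ∈ A}.
Compute a - a' for each ordered pair (a, a'):
a = -4: -4--4=0, -4--2=-2, -4-0=-4, -4-2=-6
a = -2: -2--4=2, -2--2=0, -2-0=-2, -2-2=-4
a = 0: 0--4=4, 0--2=2, 0-0=0, 0-2=-2
a = 2: 2--4=6, 2--2=4, 2-0=2, 2-2=0
Collecting distinct values (and noting 0 appears from a-a):
A - A = {-6, -4, -2, 0, 2, 4, 6}
|A - A| = 7

A - A = {-6, -4, -2, 0, 2, 4, 6}


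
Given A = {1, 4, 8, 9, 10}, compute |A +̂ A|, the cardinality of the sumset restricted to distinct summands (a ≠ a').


Restricted sumset: A +̂ A = {a + a' : a ∈ A, a' ∈ A, a ≠ a'}.
Equivalently, take A + A and drop any sum 2a that is achievable ONLY as a + a for a ∈ A (i.e. sums representable only with equal summands).
Enumerate pairs (a, a') with a < a' (symmetric, so each unordered pair gives one sum; this covers all a ≠ a'):
  1 + 4 = 5
  1 + 8 = 9
  1 + 9 = 10
  1 + 10 = 11
  4 + 8 = 12
  4 + 9 = 13
  4 + 10 = 14
  8 + 9 = 17
  8 + 10 = 18
  9 + 10 = 19
Collected distinct sums: {5, 9, 10, 11, 12, 13, 14, 17, 18, 19}
|A +̂ A| = 10
(Reference bound: |A +̂ A| ≥ 2|A| - 3 for |A| ≥ 2, with |A| = 5 giving ≥ 7.)

|A +̂ A| = 10


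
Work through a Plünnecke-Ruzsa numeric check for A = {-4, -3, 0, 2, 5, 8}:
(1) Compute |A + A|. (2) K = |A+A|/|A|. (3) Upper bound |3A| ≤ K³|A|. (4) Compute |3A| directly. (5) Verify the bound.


|A| = 6.
Step 1: Compute A + A by enumerating all 36 pairs.
A + A = {-8, -7, -6, -4, -3, -2, -1, 0, 1, 2, 4, 5, 7, 8, 10, 13, 16}, so |A + A| = 17.
Step 2: Doubling constant K = |A + A|/|A| = 17/6 = 17/6 ≈ 2.8333.
Step 3: Plünnecke-Ruzsa gives |3A| ≤ K³·|A| = (2.8333)³ · 6 ≈ 136.4722.
Step 4: Compute 3A = A + A + A directly by enumerating all triples (a,b,c) ∈ A³; |3A| = 30.
Step 5: Check 30 ≤ 136.4722? Yes ✓.

K = 17/6, Plünnecke-Ruzsa bound K³|A| ≈ 136.4722, |3A| = 30, inequality holds.


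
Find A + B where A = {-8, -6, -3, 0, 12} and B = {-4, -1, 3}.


A + B = {a + b : a ∈ A, b ∈ B}.
Enumerate all |A|·|B| = 5·3 = 15 pairs (a, b) and collect distinct sums.
a = -8: -8+-4=-12, -8+-1=-9, -8+3=-5
a = -6: -6+-4=-10, -6+-1=-7, -6+3=-3
a = -3: -3+-4=-7, -3+-1=-4, -3+3=0
a = 0: 0+-4=-4, 0+-1=-1, 0+3=3
a = 12: 12+-4=8, 12+-1=11, 12+3=15
Collecting distinct sums: A + B = {-12, -10, -9, -7, -5, -4, -3, -1, 0, 3, 8, 11, 15}
|A + B| = 13

A + B = {-12, -10, -9, -7, -5, -4, -3, -1, 0, 3, 8, 11, 15}


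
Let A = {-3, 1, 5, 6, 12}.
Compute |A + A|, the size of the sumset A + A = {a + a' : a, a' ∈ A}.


A + A = {a + a' : a, a' ∈ A}; |A| = 5.
General bounds: 2|A| - 1 ≤ |A + A| ≤ |A|(|A|+1)/2, i.e. 9 ≤ |A + A| ≤ 15.
Lower bound 2|A|-1 is attained iff A is an arithmetic progression.
Enumerate sums a + a' for a ≤ a' (symmetric, so this suffices):
a = -3: -3+-3=-6, -3+1=-2, -3+5=2, -3+6=3, -3+12=9
a = 1: 1+1=2, 1+5=6, 1+6=7, 1+12=13
a = 5: 5+5=10, 5+6=11, 5+12=17
a = 6: 6+6=12, 6+12=18
a = 12: 12+12=24
Distinct sums: {-6, -2, 2, 3, 6, 7, 9, 10, 11, 12, 13, 17, 18, 24}
|A + A| = 14

|A + A| = 14


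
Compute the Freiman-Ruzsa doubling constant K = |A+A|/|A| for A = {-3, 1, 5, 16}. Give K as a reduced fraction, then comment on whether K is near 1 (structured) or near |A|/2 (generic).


|A| = 4.
Compute A + A by enumerating all 16 pairs.
A + A = {-6, -2, 2, 6, 10, 13, 17, 21, 32}, so |A + A| = 9.
K = |A + A| / |A| = 9/4 (already in lowest terms) ≈ 2.2500.
Reference: AP of size 4 gives K = 7/4 ≈ 1.7500; a fully generic set of size 4 gives K ≈ 2.5000.

|A| = 4, |A + A| = 9, K = 9/4.


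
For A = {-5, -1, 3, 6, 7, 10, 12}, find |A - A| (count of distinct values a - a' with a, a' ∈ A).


A - A = {a - a' : a, a' ∈ A}; |A| = 7.
Bounds: 2|A|-1 ≤ |A - A| ≤ |A|² - |A| + 1, i.e. 13 ≤ |A - A| ≤ 43.
Note: 0 ∈ A - A always (from a - a). The set is symmetric: if d ∈ A - A then -d ∈ A - A.
Enumerate nonzero differences d = a - a' with a > a' (then include -d):
Positive differences: {1, 2, 3, 4, 5, 6, 7, 8, 9, 11, 12, 13, 15, 17}
Full difference set: {0} ∪ (positive diffs) ∪ (negative diffs).
|A - A| = 1 + 2·14 = 29 (matches direct enumeration: 29).

|A - A| = 29


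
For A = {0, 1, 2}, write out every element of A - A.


A - A = {a - a' : a, a' ∈ A}.
Compute a - a' for each ordered pair (a, a'):
a = 0: 0-0=0, 0-1=-1, 0-2=-2
a = 1: 1-0=1, 1-1=0, 1-2=-1
a = 2: 2-0=2, 2-1=1, 2-2=0
Collecting distinct values (and noting 0 appears from a-a):
A - A = {-2, -1, 0, 1, 2}
|A - A| = 5

A - A = {-2, -1, 0, 1, 2}


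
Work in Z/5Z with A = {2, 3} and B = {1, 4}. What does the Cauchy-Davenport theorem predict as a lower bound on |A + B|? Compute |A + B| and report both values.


Cauchy-Davenport: |A + B| ≥ min(p, |A| + |B| - 1) for A, B nonempty in Z/pZ.
|A| = 2, |B| = 2, p = 5.
CD lower bound = min(5, 2 + 2 - 1) = min(5, 3) = 3.
Compute A + B mod 5 directly:
a = 2: 2+1=3, 2+4=1
a = 3: 3+1=4, 3+4=2
A + B = {1, 2, 3, 4}, so |A + B| = 4.
Verify: 4 ≥ 3? Yes ✓.

CD lower bound = 3, actual |A + B| = 4.


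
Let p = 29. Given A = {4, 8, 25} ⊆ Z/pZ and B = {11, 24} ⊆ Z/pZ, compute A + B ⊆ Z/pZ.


Work in Z/29Z: reduce every sum a + b modulo 29.
Enumerate all 6 pairs:
a = 4: 4+11=15, 4+24=28
a = 8: 8+11=19, 8+24=3
a = 25: 25+11=7, 25+24=20
Distinct residues collected: {3, 7, 15, 19, 20, 28}
|A + B| = 6 (out of 29 total residues).

A + B = {3, 7, 15, 19, 20, 28}


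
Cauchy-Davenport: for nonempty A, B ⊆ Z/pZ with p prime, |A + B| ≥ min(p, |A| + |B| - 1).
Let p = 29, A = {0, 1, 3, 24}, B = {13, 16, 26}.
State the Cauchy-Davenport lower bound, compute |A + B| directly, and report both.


Cauchy-Davenport: |A + B| ≥ min(p, |A| + |B| - 1) for A, B nonempty in Z/pZ.
|A| = 4, |B| = 3, p = 29.
CD lower bound = min(29, 4 + 3 - 1) = min(29, 6) = 6.
Compute A + B mod 29 directly:
a = 0: 0+13=13, 0+16=16, 0+26=26
a = 1: 1+13=14, 1+16=17, 1+26=27
a = 3: 3+13=16, 3+16=19, 3+26=0
a = 24: 24+13=8, 24+16=11, 24+26=21
A + B = {0, 8, 11, 13, 14, 16, 17, 19, 21, 26, 27}, so |A + B| = 11.
Verify: 11 ≥ 6? Yes ✓.

CD lower bound = 6, actual |A + B| = 11.


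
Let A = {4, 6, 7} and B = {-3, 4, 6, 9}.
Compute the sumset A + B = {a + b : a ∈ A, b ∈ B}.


A + B = {a + b : a ∈ A, b ∈ B}.
Enumerate all |A|·|B| = 3·4 = 12 pairs (a, b) and collect distinct sums.
a = 4: 4+-3=1, 4+4=8, 4+6=10, 4+9=13
a = 6: 6+-3=3, 6+4=10, 6+6=12, 6+9=15
a = 7: 7+-3=4, 7+4=11, 7+6=13, 7+9=16
Collecting distinct sums: A + B = {1, 3, 4, 8, 10, 11, 12, 13, 15, 16}
|A + B| = 10

A + B = {1, 3, 4, 8, 10, 11, 12, 13, 15, 16}


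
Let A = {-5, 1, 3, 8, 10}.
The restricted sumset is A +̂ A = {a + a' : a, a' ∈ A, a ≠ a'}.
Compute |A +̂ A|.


Restricted sumset: A +̂ A = {a + a' : a ∈ A, a' ∈ A, a ≠ a'}.
Equivalently, take A + A and drop any sum 2a that is achievable ONLY as a + a for a ∈ A (i.e. sums representable only with equal summands).
Enumerate pairs (a, a') with a < a' (symmetric, so each unordered pair gives one sum; this covers all a ≠ a'):
  -5 + 1 = -4
  -5 + 3 = -2
  -5 + 8 = 3
  -5 + 10 = 5
  1 + 3 = 4
  1 + 8 = 9
  1 + 10 = 11
  3 + 8 = 11
  3 + 10 = 13
  8 + 10 = 18
Collected distinct sums: {-4, -2, 3, 4, 5, 9, 11, 13, 18}
|A +̂ A| = 9
(Reference bound: |A +̂ A| ≥ 2|A| - 3 for |A| ≥ 2, with |A| = 5 giving ≥ 7.)

|A +̂ A| = 9


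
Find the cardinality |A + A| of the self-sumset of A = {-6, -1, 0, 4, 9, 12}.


A + A = {a + a' : a, a' ∈ A}; |A| = 6.
General bounds: 2|A| - 1 ≤ |A + A| ≤ |A|(|A|+1)/2, i.e. 11 ≤ |A + A| ≤ 21.
Lower bound 2|A|-1 is attained iff A is an arithmetic progression.
Enumerate sums a + a' for a ≤ a' (symmetric, so this suffices):
a = -6: -6+-6=-12, -6+-1=-7, -6+0=-6, -6+4=-2, -6+9=3, -6+12=6
a = -1: -1+-1=-2, -1+0=-1, -1+4=3, -1+9=8, -1+12=11
a = 0: 0+0=0, 0+4=4, 0+9=9, 0+12=12
a = 4: 4+4=8, 4+9=13, 4+12=16
a = 9: 9+9=18, 9+12=21
a = 12: 12+12=24
Distinct sums: {-12, -7, -6, -2, -1, 0, 3, 4, 6, 8, 9, 11, 12, 13, 16, 18, 21, 24}
|A + A| = 18

|A + A| = 18


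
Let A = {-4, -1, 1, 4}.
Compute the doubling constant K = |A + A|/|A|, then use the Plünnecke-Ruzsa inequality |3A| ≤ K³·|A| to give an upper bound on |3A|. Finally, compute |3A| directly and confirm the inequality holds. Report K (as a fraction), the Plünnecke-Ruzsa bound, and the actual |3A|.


|A| = 4.
Step 1: Compute A + A by enumerating all 16 pairs.
A + A = {-8, -5, -3, -2, 0, 2, 3, 5, 8}, so |A + A| = 9.
Step 2: Doubling constant K = |A + A|/|A| = 9/4 = 9/4 ≈ 2.2500.
Step 3: Plünnecke-Ruzsa gives |3A| ≤ K³·|A| = (2.2500)³ · 4 ≈ 45.5625.
Step 4: Compute 3A = A + A + A directly by enumerating all triples (a,b,c) ∈ A³; |3A| = 16.
Step 5: Check 16 ≤ 45.5625? Yes ✓.

K = 9/4, Plünnecke-Ruzsa bound K³|A| ≈ 45.5625, |3A| = 16, inequality holds.
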